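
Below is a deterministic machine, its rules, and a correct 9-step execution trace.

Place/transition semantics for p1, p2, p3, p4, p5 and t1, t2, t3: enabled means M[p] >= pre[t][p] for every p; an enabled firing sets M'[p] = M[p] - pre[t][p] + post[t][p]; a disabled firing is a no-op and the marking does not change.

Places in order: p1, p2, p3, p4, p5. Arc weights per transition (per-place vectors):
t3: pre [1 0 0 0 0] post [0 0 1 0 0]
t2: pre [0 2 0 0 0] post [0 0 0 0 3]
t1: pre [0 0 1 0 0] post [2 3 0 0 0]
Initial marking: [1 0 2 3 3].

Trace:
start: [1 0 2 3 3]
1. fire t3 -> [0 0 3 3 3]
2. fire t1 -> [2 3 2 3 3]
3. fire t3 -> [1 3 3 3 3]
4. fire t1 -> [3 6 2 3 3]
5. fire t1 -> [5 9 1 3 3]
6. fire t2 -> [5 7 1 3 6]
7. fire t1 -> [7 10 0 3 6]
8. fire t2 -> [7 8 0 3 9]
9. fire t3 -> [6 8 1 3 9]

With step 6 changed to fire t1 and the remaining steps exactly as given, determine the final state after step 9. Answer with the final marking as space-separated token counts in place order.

6 10 1 3 6

(re-executing from step 6 with the substitution; state before step 6: [5 9 1 3 3])
6. fire t1 -> [7 12 0 3 3]
7. fire t1 -> [7 12 0 3 3]
8. fire t2 -> [7 10 0 3 6]
9. fire t3 -> [6 10 1 3 6]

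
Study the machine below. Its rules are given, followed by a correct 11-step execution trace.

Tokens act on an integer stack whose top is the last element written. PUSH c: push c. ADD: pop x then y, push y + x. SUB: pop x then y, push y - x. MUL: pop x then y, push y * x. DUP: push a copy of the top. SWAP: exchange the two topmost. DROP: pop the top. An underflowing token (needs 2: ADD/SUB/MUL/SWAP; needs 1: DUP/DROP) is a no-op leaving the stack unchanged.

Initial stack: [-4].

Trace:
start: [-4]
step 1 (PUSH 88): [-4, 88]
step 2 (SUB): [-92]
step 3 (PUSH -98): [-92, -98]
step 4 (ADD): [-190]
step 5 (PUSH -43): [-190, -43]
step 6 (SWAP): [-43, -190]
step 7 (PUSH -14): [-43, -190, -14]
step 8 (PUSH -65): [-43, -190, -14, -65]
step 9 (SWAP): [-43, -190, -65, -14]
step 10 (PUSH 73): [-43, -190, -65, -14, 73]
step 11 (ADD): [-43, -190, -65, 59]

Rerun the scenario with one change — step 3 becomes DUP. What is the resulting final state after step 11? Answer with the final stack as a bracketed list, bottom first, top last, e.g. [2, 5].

[-43, -184, -65, 59]

(re-executing from step 3 with the substitution; state before step 3: [-92])
step 3 (DUP): [-92, -92]
step 4 (ADD): [-184]
step 5 (PUSH -43): [-184, -43]
step 6 (SWAP): [-43, -184]
step 7 (PUSH -14): [-43, -184, -14]
step 8 (PUSH -65): [-43, -184, -14, -65]
step 9 (SWAP): [-43, -184, -65, -14]
step 10 (PUSH 73): [-43, -184, -65, -14, 73]
step 11 (ADD): [-43, -184, -65, 59]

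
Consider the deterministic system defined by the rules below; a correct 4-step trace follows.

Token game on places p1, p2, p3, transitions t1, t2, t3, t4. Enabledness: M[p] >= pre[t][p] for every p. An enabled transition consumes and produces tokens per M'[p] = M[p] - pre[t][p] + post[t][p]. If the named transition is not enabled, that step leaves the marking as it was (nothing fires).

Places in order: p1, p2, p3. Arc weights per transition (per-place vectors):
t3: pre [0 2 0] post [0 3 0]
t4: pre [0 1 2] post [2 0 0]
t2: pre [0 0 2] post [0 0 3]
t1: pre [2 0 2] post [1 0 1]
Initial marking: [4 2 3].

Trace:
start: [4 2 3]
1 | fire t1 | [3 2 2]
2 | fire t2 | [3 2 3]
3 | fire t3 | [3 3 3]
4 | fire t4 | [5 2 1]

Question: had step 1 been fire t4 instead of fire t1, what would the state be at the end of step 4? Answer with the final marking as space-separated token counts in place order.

(re-executing from step 1 with the substitution; state before step 1: [4 2 3])
1 | fire t4 | [6 1 1]
2 | fire t2 | [6 1 1]
3 | fire t3 | [6 1 1]
4 | fire t4 | [6 1 1]

6 1 1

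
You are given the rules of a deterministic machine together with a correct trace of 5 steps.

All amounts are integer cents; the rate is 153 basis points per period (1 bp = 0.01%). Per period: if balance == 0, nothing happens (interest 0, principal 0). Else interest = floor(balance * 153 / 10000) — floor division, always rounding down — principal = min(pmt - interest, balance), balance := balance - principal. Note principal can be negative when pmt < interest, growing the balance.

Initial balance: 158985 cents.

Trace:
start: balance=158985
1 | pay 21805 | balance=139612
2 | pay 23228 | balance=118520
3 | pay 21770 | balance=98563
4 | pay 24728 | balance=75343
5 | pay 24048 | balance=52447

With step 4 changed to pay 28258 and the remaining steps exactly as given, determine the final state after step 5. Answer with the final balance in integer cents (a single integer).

48863

(re-executing from step 4 with the substitution; state before step 4: balance=98563)
4 | pay 28258 | balance=71813
5 | pay 24048 | balance=48863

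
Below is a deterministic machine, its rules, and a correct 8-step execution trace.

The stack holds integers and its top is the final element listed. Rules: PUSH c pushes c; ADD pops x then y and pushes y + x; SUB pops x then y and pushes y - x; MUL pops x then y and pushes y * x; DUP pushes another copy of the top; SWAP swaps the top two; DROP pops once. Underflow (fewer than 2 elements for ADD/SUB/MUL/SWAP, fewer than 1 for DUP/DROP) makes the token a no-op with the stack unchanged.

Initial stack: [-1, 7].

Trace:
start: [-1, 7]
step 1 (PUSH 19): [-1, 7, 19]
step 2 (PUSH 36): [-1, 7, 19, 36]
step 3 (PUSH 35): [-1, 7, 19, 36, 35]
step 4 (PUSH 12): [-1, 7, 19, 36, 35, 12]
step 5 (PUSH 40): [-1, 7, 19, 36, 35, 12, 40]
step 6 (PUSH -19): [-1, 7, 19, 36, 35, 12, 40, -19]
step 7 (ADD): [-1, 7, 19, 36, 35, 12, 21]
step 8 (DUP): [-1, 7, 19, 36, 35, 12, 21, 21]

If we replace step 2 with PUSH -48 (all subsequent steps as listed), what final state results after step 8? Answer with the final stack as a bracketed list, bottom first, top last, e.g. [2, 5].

[-1, 7, 19, -48, 35, 12, 21, 21]

(re-executing from step 2 with the substitution; state before step 2: [-1, 7, 19])
step 2 (PUSH -48): [-1, 7, 19, -48]
step 3 (PUSH 35): [-1, 7, 19, -48, 35]
step 4 (PUSH 12): [-1, 7, 19, -48, 35, 12]
step 5 (PUSH 40): [-1, 7, 19, -48, 35, 12, 40]
step 6 (PUSH -19): [-1, 7, 19, -48, 35, 12, 40, -19]
step 7 (ADD): [-1, 7, 19, -48, 35, 12, 21]
step 8 (DUP): [-1, 7, 19, -48, 35, 12, 21, 21]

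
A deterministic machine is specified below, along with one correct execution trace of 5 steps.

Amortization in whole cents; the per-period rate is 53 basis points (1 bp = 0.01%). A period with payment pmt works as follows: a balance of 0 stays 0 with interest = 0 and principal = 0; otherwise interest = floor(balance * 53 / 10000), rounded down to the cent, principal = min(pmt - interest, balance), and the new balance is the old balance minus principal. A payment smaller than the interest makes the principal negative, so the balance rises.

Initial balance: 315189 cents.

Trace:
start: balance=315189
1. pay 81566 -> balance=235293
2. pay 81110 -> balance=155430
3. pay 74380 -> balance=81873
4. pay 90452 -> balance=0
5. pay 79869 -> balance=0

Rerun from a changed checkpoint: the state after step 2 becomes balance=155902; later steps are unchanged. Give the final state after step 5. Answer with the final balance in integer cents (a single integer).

state after step 2 := balance=155902
3. pay 74380 -> balance=82348
4. pay 90452 -> balance=0
5. pay 79869 -> balance=0

0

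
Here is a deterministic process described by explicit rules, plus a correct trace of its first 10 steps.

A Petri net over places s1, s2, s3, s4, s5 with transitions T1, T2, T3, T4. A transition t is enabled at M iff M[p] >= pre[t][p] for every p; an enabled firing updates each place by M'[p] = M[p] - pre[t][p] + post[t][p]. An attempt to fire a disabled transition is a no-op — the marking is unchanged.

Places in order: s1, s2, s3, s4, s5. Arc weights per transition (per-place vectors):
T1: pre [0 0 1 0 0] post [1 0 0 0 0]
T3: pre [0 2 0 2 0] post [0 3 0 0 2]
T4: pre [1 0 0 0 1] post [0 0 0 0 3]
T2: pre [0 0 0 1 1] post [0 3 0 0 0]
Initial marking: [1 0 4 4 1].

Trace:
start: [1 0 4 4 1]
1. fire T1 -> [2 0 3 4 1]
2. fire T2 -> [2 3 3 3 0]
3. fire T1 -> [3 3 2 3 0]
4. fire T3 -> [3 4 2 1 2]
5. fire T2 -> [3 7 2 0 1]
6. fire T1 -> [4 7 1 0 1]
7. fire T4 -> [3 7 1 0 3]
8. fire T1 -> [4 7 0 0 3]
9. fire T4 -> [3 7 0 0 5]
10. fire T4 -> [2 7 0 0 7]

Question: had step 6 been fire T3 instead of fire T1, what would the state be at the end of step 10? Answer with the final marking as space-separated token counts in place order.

1 7 1 0 7

(re-executing from step 6 with the substitution; state before step 6: [3 7 2 0 1])
6. fire T3 -> [3 7 2 0 1]
7. fire T4 -> [2 7 2 0 3]
8. fire T1 -> [3 7 1 0 3]
9. fire T4 -> [2 7 1 0 5]
10. fire T4 -> [1 7 1 0 7]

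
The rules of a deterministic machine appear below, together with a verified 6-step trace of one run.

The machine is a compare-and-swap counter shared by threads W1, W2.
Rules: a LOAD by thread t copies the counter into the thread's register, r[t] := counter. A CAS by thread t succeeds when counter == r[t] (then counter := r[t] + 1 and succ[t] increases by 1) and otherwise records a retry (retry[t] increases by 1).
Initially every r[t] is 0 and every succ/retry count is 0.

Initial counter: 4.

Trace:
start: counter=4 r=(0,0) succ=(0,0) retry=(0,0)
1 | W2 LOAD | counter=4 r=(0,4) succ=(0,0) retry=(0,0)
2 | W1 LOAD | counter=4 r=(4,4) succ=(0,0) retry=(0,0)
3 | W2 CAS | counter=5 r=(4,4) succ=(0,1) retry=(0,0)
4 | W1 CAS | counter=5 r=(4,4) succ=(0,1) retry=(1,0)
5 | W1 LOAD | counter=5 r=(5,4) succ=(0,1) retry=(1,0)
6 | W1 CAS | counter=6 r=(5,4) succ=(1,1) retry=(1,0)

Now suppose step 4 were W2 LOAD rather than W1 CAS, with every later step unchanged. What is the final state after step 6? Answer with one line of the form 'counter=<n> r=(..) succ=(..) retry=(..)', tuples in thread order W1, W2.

counter=6 r=(5,5) succ=(1,1) retry=(0,0)

(re-executing from step 4 with the substitution; state before step 4: counter=5 r=(4,4) succ=(0,1) retry=(0,0))
4 | W2 LOAD | counter=5 r=(4,5) succ=(0,1) retry=(0,0)
5 | W1 LOAD | counter=5 r=(5,5) succ=(0,1) retry=(0,0)
6 | W1 CAS | counter=6 r=(5,5) succ=(1,1) retry=(0,0)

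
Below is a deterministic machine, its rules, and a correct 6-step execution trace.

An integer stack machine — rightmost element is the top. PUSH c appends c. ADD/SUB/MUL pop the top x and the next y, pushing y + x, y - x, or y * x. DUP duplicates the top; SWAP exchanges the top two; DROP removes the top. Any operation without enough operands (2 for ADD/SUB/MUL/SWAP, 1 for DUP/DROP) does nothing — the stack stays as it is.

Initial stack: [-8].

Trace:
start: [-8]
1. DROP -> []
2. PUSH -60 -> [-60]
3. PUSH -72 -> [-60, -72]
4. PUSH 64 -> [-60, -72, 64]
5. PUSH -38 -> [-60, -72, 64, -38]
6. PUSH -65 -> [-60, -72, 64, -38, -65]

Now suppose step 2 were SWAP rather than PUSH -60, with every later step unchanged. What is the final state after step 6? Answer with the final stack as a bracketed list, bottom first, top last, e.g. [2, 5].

[-72, 64, -38, -65]

(re-executing from step 2 with the substitution; state before step 2: [])
2. SWAP -> []
3. PUSH -72 -> [-72]
4. PUSH 64 -> [-72, 64]
5. PUSH -38 -> [-72, 64, -38]
6. PUSH -65 -> [-72, 64, -38, -65]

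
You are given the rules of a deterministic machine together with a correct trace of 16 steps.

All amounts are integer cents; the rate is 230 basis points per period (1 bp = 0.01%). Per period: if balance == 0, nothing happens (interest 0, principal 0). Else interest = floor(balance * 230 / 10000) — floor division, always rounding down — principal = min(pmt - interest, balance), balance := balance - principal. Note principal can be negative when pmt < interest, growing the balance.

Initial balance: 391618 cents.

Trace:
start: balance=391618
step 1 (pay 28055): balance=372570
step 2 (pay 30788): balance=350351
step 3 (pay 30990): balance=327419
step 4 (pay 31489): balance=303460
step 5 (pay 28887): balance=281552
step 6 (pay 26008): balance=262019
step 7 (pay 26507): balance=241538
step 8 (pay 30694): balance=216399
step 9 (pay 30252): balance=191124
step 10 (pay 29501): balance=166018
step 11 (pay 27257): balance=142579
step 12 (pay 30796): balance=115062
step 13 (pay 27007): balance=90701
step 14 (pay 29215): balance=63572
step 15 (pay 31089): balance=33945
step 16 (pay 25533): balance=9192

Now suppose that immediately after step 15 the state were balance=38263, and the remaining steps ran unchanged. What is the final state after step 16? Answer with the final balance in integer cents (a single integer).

state after step 15 := balance=38263
step 16 (pay 25533): balance=13610

13610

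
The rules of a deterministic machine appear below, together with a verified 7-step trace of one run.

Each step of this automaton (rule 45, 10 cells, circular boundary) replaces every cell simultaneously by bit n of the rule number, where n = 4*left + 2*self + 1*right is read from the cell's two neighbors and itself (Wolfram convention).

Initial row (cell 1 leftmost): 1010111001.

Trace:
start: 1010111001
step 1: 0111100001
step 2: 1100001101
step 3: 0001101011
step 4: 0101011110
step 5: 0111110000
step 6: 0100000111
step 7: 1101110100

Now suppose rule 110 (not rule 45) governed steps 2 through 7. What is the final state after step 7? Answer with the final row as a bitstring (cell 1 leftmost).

1011111011

(re-executing steps 2..7 under rule 110; state before step 2: 0111100001)
step 2: 1100100011
step 3: 0101100110
step 4: 1111101110
step 5: 1000111011
step 6: 1001101110
step 7: 1011111011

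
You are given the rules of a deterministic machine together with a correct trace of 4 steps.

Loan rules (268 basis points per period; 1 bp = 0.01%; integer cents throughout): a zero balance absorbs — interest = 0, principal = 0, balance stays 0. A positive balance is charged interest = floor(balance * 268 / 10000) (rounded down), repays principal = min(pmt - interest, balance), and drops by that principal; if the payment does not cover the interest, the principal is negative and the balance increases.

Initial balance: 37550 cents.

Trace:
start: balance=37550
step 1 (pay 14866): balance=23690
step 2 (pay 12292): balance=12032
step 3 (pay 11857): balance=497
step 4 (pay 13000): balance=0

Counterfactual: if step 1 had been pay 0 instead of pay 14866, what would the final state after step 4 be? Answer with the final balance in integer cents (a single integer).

3604

(re-executing from step 1 with the substitution; state before step 1: balance=37550)
step 1 (pay 0): balance=38556
step 2 (pay 12292): balance=27297
step 3 (pay 11857): balance=16171
step 4 (pay 13000): balance=3604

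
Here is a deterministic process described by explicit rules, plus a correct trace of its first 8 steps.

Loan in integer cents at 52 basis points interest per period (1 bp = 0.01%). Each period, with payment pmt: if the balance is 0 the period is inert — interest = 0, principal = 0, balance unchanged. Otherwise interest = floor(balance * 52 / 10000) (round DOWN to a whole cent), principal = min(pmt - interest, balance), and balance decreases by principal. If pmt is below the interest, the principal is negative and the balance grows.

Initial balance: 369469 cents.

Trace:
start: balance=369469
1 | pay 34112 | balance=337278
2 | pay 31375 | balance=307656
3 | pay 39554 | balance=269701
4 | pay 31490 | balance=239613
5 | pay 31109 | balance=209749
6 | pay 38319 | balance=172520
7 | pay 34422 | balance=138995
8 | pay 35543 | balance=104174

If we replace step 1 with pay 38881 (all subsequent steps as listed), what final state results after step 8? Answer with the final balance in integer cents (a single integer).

99230

(re-executing from step 1 with the substitution; state before step 1: balance=369469)
1 | pay 38881 | balance=332509
2 | pay 31375 | balance=302863
3 | pay 39554 | balance=264883
4 | pay 31490 | balance=234770
5 | pay 31109 | balance=204881
6 | pay 38319 | balance=167627
7 | pay 34422 | balance=134076
8 | pay 35543 | balance=99230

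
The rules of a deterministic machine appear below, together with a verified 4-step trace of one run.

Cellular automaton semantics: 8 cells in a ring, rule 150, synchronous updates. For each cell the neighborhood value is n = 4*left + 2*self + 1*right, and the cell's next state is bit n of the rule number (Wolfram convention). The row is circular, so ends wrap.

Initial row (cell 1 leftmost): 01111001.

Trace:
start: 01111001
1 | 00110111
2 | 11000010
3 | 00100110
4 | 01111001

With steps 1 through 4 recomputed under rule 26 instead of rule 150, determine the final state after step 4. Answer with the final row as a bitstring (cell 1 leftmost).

(re-executing steps 1..4 under rule 26; state before step 1: 01111001)
1 | 01000110
2 | 10101101
3 | 00001001
4 | 10010110

10010110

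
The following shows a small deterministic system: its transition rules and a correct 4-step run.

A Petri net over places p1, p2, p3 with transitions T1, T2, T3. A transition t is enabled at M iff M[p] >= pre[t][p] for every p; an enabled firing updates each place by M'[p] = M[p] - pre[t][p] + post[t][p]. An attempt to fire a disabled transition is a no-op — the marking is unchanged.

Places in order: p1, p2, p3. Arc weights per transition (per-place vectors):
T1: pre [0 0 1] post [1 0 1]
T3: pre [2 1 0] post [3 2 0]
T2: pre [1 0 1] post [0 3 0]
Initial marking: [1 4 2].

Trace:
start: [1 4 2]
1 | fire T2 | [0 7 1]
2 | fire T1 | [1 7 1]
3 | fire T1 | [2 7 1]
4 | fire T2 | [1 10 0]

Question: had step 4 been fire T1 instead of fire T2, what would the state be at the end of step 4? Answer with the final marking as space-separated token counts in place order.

(re-executing from step 4 with the substitution; state before step 4: [2 7 1])
4 | fire T1 | [3 7 1]

3 7 1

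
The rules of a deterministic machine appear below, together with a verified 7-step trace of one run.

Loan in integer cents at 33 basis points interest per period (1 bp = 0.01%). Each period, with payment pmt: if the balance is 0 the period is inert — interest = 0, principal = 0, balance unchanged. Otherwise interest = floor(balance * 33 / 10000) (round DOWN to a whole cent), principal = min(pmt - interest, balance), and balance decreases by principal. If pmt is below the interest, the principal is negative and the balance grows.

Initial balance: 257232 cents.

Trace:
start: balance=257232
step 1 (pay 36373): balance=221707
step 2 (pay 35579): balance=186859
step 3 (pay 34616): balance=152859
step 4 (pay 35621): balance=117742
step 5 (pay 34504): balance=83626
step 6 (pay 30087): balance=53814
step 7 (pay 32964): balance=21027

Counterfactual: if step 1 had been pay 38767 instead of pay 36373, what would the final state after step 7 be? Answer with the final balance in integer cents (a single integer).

(re-executing from step 1 with the substitution; state before step 1: balance=257232)
step 1 (pay 38767): balance=219313
step 2 (pay 35579): balance=184457
step 3 (pay 34616): balance=150449
step 4 (pay 35621): balance=115324
step 5 (pay 34504): balance=81200
step 6 (pay 30087): balance=51380
step 7 (pay 32964): balance=18585

18585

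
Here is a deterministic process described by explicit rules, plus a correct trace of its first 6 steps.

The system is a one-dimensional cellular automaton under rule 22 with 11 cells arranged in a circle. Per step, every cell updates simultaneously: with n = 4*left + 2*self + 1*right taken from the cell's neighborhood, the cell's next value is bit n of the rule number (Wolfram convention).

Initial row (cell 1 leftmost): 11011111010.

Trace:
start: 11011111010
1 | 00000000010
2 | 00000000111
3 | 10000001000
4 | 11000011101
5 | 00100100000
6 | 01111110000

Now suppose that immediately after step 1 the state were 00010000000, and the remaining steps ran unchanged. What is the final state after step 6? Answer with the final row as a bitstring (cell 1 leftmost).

state after step 1 := 00010000000
2 | 00111000000
3 | 01000100000
4 | 11101110000
5 | 00000001001
6 | 10000011111

10000011111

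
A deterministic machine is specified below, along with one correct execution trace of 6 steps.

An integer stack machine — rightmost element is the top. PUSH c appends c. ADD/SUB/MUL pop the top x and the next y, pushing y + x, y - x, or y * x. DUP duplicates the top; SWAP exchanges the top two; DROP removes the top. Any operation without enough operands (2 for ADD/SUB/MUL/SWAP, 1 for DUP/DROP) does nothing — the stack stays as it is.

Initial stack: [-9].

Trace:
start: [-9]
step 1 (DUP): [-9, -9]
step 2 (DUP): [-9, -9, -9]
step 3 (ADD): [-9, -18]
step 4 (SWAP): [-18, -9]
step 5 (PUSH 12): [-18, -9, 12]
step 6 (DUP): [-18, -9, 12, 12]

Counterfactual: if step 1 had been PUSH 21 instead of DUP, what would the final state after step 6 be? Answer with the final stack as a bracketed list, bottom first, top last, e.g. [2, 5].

(re-executing from step 1 with the substitution; state before step 1: [-9])
step 1 (PUSH 21): [-9, 21]
step 2 (DUP): [-9, 21, 21]
step 3 (ADD): [-9, 42]
step 4 (SWAP): [42, -9]
step 5 (PUSH 12): [42, -9, 12]
step 6 (DUP): [42, -9, 12, 12]

[42, -9, 12, 12]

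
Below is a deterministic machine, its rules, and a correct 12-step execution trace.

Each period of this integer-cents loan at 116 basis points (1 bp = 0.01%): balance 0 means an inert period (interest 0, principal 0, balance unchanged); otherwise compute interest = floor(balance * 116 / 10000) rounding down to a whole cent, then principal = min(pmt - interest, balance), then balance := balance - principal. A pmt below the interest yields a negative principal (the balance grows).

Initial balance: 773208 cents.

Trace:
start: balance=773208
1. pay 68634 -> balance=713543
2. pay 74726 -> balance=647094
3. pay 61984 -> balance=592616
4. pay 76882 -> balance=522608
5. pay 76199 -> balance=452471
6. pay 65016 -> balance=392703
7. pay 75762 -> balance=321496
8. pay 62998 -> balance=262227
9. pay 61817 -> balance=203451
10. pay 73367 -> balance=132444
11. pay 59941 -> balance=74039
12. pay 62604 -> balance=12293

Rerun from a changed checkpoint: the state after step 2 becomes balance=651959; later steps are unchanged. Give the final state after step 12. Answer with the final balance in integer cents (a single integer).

17753

state after step 2 := balance=651959
3. pay 61984 -> balance=597537
4. pay 76882 -> balance=527586
5. pay 76199 -> balance=457506
6. pay 65016 -> balance=397797
7. pay 75762 -> balance=326649
8. pay 62998 -> balance=267440
9. pay 61817 -> balance=208725
10. pay 73367 -> balance=137779
11. pay 59941 -> balance=79436
12. pay 62604 -> balance=17753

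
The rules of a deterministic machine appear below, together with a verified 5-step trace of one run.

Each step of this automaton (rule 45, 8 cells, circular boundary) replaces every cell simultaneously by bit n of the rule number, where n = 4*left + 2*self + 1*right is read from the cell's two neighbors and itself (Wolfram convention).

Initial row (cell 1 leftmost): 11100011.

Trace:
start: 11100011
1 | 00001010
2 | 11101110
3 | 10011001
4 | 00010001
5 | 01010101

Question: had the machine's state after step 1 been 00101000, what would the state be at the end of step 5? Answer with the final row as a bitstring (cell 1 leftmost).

01010101

state after step 1 := 00101000
2 | 10111011
3 | 01100110
4 | 01000100
5 | 01010101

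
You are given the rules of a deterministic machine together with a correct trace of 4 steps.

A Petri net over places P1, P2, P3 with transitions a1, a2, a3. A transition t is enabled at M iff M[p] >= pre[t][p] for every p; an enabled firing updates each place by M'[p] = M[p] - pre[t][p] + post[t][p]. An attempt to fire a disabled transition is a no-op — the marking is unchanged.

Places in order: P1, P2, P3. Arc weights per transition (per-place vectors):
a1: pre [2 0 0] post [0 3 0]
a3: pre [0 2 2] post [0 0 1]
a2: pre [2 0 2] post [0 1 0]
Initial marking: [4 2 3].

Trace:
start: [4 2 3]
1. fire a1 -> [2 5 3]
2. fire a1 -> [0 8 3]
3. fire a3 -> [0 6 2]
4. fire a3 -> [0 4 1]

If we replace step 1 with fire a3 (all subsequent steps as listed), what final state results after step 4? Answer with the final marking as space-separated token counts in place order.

(re-executing from step 1 with the substitution; state before step 1: [4 2 3])
1. fire a3 -> [4 0 2]
2. fire a1 -> [2 3 2]
3. fire a3 -> [2 1 1]
4. fire a3 -> [2 1 1]

2 1 1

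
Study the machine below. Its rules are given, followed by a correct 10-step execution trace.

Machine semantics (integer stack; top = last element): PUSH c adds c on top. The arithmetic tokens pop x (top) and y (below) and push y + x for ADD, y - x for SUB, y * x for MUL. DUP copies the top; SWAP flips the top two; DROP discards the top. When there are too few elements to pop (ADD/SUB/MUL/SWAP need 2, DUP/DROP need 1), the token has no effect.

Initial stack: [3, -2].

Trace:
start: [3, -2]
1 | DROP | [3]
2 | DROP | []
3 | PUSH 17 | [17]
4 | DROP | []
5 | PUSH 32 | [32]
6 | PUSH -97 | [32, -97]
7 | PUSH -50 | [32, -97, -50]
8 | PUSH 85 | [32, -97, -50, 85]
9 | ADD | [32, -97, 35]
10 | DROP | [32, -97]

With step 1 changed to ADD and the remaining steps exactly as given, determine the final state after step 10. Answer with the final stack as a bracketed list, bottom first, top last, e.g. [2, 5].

(re-executing from step 1 with the substitution; state before step 1: [3, -2])
1 | ADD | [1]
2 | DROP | []
3 | PUSH 17 | [17]
4 | DROP | []
5 | PUSH 32 | [32]
6 | PUSH -97 | [32, -97]
7 | PUSH -50 | [32, -97, -50]
8 | PUSH 85 | [32, -97, -50, 85]
9 | ADD | [32, -97, 35]
10 | DROP | [32, -97]

[32, -97]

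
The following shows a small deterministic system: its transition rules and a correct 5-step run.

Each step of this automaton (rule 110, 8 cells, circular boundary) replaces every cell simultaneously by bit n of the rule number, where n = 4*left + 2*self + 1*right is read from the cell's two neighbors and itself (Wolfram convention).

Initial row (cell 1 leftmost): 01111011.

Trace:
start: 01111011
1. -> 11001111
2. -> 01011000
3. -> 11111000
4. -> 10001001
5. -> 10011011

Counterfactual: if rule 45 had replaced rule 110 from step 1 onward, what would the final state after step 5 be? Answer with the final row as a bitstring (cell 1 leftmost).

(re-executing steps 1..5 under rule 45; state before step 1: 01111011)
1. -> 11000110
2. -> 10010101
3. -> 00011111
4. -> 01010000
5. -> 01110111

01110111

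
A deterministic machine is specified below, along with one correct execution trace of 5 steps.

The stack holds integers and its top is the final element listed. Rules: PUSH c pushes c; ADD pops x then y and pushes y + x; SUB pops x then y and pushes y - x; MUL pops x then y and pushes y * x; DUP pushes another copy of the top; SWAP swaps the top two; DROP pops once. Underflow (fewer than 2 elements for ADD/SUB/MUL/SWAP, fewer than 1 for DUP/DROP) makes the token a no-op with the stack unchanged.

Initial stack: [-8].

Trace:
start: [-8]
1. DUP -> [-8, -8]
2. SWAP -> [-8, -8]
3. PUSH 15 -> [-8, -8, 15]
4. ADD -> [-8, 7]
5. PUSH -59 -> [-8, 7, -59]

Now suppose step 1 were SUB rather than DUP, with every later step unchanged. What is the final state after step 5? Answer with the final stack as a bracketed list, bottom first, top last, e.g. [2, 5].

[7, -59]

(re-executing from step 1 with the substitution; state before step 1: [-8])
1. SUB -> [-8]
2. SWAP -> [-8]
3. PUSH 15 -> [-8, 15]
4. ADD -> [7]
5. PUSH -59 -> [7, -59]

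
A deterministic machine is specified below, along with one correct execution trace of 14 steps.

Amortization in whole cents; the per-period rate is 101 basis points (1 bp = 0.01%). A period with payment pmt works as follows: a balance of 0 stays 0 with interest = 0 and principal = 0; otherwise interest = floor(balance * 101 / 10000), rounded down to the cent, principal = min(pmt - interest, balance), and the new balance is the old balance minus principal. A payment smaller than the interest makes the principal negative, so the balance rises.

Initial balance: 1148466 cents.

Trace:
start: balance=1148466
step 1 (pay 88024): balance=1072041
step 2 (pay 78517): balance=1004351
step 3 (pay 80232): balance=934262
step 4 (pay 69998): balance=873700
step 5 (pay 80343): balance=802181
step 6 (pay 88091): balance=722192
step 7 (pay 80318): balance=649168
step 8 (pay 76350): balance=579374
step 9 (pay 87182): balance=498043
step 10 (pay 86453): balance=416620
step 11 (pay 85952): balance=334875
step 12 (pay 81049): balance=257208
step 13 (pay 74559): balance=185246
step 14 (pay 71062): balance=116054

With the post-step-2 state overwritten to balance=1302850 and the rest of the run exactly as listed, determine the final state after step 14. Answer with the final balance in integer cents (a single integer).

452810

state after step 2 := balance=1302850
step 3 (pay 80232): balance=1235776
step 4 (pay 69998): balance=1178259
step 5 (pay 80343): balance=1109816
step 6 (pay 88091): balance=1032934
step 7 (pay 80318): balance=963048
step 8 (pay 76350): balance=896424
step 9 (pay 87182): balance=818295
step 10 (pay 86453): balance=740106
step 11 (pay 85952): balance=661629
step 12 (pay 81049): balance=587262
step 13 (pay 74559): balance=518634
step 14 (pay 71062): balance=452810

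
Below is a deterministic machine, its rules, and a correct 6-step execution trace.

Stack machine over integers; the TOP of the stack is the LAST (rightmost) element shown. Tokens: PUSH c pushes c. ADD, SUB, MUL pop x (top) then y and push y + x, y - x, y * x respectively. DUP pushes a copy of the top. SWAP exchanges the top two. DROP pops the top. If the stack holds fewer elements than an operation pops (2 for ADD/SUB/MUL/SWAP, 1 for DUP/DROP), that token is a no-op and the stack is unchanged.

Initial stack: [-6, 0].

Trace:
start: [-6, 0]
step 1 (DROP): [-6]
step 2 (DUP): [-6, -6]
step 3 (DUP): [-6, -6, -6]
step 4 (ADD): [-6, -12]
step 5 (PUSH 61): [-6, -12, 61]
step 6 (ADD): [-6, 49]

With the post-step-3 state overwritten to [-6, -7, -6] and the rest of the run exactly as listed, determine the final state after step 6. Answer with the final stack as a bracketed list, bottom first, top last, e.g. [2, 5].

state after step 3 := [-6, -7, -6]
step 4 (ADD): [-6, -13]
step 5 (PUSH 61): [-6, -13, 61]
step 6 (ADD): [-6, 48]

[-6, 48]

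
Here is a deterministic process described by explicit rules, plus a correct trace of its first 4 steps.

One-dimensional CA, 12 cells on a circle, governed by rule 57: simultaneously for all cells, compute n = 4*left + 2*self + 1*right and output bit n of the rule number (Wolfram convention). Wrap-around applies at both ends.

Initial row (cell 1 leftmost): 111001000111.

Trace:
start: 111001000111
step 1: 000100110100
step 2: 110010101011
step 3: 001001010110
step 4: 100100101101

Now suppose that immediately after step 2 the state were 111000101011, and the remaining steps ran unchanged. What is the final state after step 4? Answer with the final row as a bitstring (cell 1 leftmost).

state after step 2 := 111000101011
step 3: 000110010110
step 4: 110101001101

110101001101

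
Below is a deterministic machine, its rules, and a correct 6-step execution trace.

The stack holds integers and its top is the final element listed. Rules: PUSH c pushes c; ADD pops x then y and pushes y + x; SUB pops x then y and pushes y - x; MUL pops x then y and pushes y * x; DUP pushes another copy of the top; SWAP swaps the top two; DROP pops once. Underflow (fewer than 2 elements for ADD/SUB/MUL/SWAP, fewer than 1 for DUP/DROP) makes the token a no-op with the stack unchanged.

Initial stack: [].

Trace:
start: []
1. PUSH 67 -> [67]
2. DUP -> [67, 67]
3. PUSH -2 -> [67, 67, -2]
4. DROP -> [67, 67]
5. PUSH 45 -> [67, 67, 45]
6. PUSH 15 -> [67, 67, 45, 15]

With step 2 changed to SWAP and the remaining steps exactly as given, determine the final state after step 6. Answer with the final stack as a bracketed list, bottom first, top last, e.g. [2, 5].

[67, 45, 15]

(re-executing from step 2 with the substitution; state before step 2: [67])
2. SWAP -> [67]
3. PUSH -2 -> [67, -2]
4. DROP -> [67]
5. PUSH 45 -> [67, 45]
6. PUSH 15 -> [67, 45, 15]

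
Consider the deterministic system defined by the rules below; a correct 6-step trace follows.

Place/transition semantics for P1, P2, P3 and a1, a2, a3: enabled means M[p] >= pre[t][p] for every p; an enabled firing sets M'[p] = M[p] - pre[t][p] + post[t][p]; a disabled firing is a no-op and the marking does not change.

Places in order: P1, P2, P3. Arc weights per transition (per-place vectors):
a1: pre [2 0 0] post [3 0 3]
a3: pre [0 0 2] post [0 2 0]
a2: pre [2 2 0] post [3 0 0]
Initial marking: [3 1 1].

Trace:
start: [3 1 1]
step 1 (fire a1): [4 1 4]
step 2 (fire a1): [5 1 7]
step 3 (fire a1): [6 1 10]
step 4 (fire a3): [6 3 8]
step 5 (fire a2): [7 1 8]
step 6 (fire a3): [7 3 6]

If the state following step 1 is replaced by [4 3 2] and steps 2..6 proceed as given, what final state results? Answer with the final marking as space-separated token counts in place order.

state after step 1 := [4 3 2]
step 2 (fire a1): [5 3 5]
step 3 (fire a1): [6 3 8]
step 4 (fire a3): [6 5 6]
step 5 (fire a2): [7 3 6]
step 6 (fire a3): [7 5 4]

7 5 4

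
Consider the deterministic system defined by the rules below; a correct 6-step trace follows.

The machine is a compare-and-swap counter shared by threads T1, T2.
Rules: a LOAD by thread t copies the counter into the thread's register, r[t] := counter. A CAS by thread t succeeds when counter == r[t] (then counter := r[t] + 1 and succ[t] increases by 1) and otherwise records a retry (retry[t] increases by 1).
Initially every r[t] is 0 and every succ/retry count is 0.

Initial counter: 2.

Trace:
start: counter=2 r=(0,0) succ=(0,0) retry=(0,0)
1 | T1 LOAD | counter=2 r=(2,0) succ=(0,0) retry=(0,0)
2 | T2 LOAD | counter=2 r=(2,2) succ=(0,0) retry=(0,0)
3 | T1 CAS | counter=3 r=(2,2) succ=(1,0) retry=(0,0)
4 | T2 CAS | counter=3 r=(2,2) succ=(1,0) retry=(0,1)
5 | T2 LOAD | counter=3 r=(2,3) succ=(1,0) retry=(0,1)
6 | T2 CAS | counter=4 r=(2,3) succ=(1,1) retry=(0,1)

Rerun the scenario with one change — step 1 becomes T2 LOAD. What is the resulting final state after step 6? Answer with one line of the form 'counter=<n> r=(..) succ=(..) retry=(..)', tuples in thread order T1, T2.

counter=4 r=(0,3) succ=(0,2) retry=(1,0)

(re-executing from step 1 with the substitution; state before step 1: counter=2 r=(0,0) succ=(0,0) retry=(0,0))
1 | T2 LOAD | counter=2 r=(0,2) succ=(0,0) retry=(0,0)
2 | T2 LOAD | counter=2 r=(0,2) succ=(0,0) retry=(0,0)
3 | T1 CAS | counter=2 r=(0,2) succ=(0,0) retry=(1,0)
4 | T2 CAS | counter=3 r=(0,2) succ=(0,1) retry=(1,0)
5 | T2 LOAD | counter=3 r=(0,3) succ=(0,1) retry=(1,0)
6 | T2 CAS | counter=4 r=(0,3) succ=(0,2) retry=(1,0)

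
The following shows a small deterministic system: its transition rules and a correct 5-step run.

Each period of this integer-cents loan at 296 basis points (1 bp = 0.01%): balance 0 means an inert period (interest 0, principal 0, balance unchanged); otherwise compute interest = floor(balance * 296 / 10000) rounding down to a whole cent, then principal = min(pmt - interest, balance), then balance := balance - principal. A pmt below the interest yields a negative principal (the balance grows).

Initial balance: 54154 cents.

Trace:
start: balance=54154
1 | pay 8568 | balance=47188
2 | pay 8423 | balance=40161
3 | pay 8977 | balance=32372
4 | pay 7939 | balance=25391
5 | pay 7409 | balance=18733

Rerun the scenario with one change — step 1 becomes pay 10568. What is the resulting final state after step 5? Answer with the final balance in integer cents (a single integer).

(re-executing from step 1 with the substitution; state before step 1: balance=54154)
1 | pay 10568 | balance=45188
2 | pay 8423 | balance=38102
3 | pay 8977 | balance=30252
4 | pay 7939 | balance=23208
5 | pay 7409 | balance=16485

16485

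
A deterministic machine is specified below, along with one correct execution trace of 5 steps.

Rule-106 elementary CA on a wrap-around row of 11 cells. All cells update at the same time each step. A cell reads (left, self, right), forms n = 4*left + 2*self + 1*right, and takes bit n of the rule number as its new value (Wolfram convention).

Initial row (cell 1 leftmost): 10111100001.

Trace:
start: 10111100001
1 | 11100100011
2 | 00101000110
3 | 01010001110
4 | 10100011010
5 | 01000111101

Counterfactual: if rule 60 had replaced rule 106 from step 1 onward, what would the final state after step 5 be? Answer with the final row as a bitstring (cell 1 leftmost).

(re-executing steps 1..5 under rule 60; state before step 1: 10111100001)
1 | 01100010001
2 | 11010011001
3 | 00111010101
4 | 10100111111
5 | 01110100000

01110100000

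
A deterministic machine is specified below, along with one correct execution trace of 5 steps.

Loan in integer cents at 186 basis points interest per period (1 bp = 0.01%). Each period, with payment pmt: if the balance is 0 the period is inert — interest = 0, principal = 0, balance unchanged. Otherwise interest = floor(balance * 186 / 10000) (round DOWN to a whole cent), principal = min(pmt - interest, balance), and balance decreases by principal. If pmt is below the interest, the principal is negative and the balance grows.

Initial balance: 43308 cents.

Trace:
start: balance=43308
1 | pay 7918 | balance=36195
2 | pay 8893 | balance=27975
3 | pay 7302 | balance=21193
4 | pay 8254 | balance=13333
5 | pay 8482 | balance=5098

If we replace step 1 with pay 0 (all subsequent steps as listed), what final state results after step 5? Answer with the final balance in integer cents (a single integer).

(re-executing from step 1 with the substitution; state before step 1: balance=43308)
1 | pay 0 | balance=44113
2 | pay 8893 | balance=36040
3 | pay 7302 | balance=29408
4 | pay 8254 | balance=21700
5 | pay 8482 | balance=13621

13621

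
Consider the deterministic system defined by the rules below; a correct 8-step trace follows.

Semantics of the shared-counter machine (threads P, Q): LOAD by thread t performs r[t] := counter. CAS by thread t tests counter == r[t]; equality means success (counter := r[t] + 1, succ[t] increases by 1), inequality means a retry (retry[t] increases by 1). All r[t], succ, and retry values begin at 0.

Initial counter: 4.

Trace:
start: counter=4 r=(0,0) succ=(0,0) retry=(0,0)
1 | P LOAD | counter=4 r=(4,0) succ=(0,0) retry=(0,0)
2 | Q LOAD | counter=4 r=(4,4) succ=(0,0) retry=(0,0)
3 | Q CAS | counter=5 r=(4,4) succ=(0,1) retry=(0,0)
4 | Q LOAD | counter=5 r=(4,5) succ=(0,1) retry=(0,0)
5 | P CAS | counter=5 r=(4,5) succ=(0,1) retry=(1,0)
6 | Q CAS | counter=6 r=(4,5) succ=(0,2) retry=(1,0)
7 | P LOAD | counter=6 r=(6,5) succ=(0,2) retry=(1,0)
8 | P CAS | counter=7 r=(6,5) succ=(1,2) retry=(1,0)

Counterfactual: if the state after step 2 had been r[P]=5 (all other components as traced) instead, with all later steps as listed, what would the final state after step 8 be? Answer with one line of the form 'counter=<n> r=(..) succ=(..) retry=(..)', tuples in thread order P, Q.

counter=7 r=(6,5) succ=(2,1) retry=(0,1)

state after step 2 := counter=4 r=(5,4) succ=(0,0) retry=(0,0)
3 | Q CAS | counter=5 r=(5,4) succ=(0,1) retry=(0,0)
4 | Q LOAD | counter=5 r=(5,5) succ=(0,1) retry=(0,0)
5 | P CAS | counter=6 r=(5,5) succ=(1,1) retry=(0,0)
6 | Q CAS | counter=6 r=(5,5) succ=(1,1) retry=(0,1)
7 | P LOAD | counter=6 r=(6,5) succ=(1,1) retry=(0,1)
8 | P CAS | counter=7 r=(6,5) succ=(2,1) retry=(0,1)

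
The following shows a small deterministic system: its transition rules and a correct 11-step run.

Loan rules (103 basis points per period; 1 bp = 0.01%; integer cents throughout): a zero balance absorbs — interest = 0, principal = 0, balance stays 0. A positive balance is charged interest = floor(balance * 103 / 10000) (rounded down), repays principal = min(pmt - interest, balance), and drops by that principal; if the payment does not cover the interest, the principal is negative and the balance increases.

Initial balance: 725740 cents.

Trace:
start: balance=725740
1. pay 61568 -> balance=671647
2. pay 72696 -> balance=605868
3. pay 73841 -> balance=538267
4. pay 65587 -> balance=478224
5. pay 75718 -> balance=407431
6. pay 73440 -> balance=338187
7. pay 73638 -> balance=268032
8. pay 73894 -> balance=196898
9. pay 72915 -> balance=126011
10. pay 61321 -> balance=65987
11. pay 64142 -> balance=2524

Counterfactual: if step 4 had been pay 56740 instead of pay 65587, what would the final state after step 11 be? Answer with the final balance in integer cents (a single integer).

(re-executing from step 4 with the substitution; state before step 4: balance=538267)
4. pay 56740 -> balance=487071
5. pay 75718 -> balance=416369
6. pay 73440 -> balance=347217
7. pay 73638 -> balance=277155
8. pay 73894 -> balance=206115
9. pay 72915 -> balance=135322
10. pay 61321 -> balance=75394
11. pay 64142 -> balance=12028

12028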